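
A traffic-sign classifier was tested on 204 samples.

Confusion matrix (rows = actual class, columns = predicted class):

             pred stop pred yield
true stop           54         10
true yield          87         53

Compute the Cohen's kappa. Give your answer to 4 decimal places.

0.1676

Observed agreement pₒ = trace/N = 107/204 = 0.52451
Expected agreement pₑ = Σ (rowᵢ·colᵢ)/N² = (64·141 + 140·63)/204² = 0.42878
κ = (pₒ − pₑ)/(1 − pₑ) = (0.52451 − 0.42878)/(1 − 0.42878) = 0.1676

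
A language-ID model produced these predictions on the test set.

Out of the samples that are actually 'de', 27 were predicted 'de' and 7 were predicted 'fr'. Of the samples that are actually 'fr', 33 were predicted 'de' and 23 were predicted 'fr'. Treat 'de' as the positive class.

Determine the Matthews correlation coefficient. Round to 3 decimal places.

MCC = (TP·TN − FP·FN) / √((TP+FP)(TP+FN)(TN+FP)(TN+FN))
Numerator = 27·23 − 33·7 = 390
Denominator = √(60·34·56·30) = √3427200 = 1851.2698
MCC = 390 / 1851.2698 = 0.211

0.211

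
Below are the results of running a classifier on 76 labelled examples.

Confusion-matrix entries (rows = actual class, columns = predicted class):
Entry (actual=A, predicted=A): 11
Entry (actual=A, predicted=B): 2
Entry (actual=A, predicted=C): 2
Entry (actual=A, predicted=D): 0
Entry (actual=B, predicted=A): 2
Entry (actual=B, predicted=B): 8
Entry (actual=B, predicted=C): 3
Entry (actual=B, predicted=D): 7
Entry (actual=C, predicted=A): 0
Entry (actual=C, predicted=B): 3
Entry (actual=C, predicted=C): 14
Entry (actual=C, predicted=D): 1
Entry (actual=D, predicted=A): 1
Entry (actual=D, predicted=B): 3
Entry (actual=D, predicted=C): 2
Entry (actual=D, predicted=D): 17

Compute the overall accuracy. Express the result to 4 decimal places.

Accuracy = trace / total = (11+8+14+17=50) / 76 = 50/76 = 0.6579

0.6579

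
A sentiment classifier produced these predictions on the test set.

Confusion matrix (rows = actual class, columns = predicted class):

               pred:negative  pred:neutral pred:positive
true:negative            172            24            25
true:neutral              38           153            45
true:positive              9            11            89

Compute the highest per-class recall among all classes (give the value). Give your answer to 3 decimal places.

Per-class recall (TP/(TP+FN)):
  negative: TP=172, FN=24+25=49 → 172/221 = 0.7783
  neutral: TP=153, FN=38+45=83 → 153/236 = 0.6483
  positive: TP=89, FN=9+11=20 → 89/109 = 0.8165
Highest is class 'positive' with recall = 0.817.

0.817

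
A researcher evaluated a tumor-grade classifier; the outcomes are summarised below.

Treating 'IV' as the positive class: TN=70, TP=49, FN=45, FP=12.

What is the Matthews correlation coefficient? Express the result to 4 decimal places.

MCC = (TP·TN − FP·FN) / √((TP+FP)(TP+FN)(TN+FP)(TN+FN))
Numerator = 49·70 − 12·45 = 2890
Denominator = √(61·94·82·115) = √54071620 = 7353.3407
MCC = 2890 / 7353.3407 = 0.3930

0.3930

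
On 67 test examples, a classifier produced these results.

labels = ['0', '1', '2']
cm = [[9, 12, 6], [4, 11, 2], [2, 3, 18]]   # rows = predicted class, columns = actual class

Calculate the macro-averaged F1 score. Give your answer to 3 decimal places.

0.558

Per-class F1 score (2·TP/(2·TP+FP+FN)):
  0: TP=9, FP=12+6=18, FN=4+2=6 → 18/42 = 0.4286
  1: TP=11, FP=4+2=6, FN=12+3=15 → 22/43 = 0.5116
  2: TP=18, FP=2+3=5, FN=6+2=8 → 36/49 = 0.7347
Macro-F1 score = mean = (0.4286 + 0.5116 + 0.7347) / 3 = 0.558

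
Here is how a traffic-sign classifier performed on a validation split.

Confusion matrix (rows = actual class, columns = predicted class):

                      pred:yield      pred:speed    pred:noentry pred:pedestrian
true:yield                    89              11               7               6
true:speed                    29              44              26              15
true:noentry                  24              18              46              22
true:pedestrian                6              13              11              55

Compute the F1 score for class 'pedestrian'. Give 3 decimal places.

One-vs-rest for 'pedestrian': TP = diagonal; FP = other classes predicted 'pedestrian'; FN = 'pedestrian' predicted as other.
F1 score = 2·TP/(2·TP+FP+FN).
pedestrian: TP=55, FP=6+15+22=43, FN=6+13+11=30 → 110/183 = 0.6011

0.601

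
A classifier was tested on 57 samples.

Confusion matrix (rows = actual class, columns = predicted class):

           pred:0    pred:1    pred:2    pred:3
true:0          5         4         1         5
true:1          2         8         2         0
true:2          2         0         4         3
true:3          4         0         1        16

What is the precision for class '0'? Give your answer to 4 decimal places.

precision = TP/(TP+FP).
0: TP=5, FP=2+2+4=8 → 5/13 = 0.38462

0.3846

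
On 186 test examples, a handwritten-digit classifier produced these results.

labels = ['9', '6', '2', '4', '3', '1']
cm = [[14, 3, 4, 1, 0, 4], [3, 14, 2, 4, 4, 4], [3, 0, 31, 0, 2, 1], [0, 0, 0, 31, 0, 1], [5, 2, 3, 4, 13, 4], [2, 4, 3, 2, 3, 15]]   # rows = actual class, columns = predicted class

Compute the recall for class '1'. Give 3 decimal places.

One-vs-rest for '1': TP = diagonal; FP = other classes predicted '1'; FN = '1' predicted as other.
recall = TP/(TP+FN).
1: TP=15, FN=2+4+3+2+3=14 → 15/29 = 0.5172

0.517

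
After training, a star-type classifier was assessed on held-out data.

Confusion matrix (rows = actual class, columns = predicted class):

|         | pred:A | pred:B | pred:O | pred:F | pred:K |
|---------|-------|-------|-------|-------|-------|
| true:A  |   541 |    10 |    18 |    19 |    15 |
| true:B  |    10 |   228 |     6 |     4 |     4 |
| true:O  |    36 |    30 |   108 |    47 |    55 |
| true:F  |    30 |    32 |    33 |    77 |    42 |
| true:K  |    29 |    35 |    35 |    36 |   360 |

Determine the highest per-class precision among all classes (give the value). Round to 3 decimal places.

Per-class precision (TP/(TP+FP)):
  A: TP=541, FP=10+36+30+29=105 → 541/646 = 0.8375
  B: TP=228, FP=10+30+32+35=107 → 228/335 = 0.6806
  O: TP=108, FP=18+6+33+35=92 → 108/200 = 0.5400
  F: TP=77, FP=19+4+47+36=106 → 77/183 = 0.4208
  K: TP=360, FP=15+4+55+42=116 → 360/476 = 0.7563
Highest is class 'A' with precision = 0.837.

0.837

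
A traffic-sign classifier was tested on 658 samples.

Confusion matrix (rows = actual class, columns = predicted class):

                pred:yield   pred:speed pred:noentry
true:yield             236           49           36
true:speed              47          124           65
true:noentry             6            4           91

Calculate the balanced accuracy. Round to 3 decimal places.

Balanced accuracy = mean of per-class recall.
  yield: recall = 236/321 = 0.7352
  speed: recall = 124/236 = 0.5254
  noentry: recall = 91/101 = 0.9010
Mean = (0.7352 + 0.5254 + 0.9010) / 3 = 0.721

0.721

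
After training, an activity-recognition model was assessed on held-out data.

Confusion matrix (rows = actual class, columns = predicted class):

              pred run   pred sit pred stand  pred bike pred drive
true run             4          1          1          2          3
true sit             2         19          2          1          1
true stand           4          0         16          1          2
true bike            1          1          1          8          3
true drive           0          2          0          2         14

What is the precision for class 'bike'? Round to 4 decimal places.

0.5714

Treat 'bike' as positive and all other classes as negative.
precision = TP/(TP+FP).
bike: TP=8, FP=2+1+1+2=6 → 8/14 = 0.57143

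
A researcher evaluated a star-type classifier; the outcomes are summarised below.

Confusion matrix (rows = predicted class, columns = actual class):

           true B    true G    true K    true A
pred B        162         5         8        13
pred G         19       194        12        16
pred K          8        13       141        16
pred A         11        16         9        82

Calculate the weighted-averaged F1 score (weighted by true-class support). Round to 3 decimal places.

0.798

Per-class F1 score (2·TP/(2·TP+FP+FN)):
  B: TP=162, FP=5+8+13=26, FN=19+8+11=38 → 324/388 = 0.8351
  G: TP=194, FP=19+12+16=47, FN=5+13+16=34 → 388/469 = 0.8273
  K: TP=141, FP=8+13+16=37, FN=8+12+9=29 → 282/348 = 0.8103
  A: TP=82, FP=11+16+9=36, FN=13+16+16=45 → 164/245 = 0.6694
Weighted-F1 score = Σ (supportᵢ/N)·F1 scoreᵢ with N=725: (200/725)·0.8351 + (228/725)·0.8273 + (170/725)·0.8103 + (127/725)·0.6694 = 0.798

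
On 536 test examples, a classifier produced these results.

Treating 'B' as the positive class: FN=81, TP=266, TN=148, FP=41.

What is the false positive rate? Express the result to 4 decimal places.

FPR = FP/(FP+TN) = 41/(41+148) = 0.2169

0.2169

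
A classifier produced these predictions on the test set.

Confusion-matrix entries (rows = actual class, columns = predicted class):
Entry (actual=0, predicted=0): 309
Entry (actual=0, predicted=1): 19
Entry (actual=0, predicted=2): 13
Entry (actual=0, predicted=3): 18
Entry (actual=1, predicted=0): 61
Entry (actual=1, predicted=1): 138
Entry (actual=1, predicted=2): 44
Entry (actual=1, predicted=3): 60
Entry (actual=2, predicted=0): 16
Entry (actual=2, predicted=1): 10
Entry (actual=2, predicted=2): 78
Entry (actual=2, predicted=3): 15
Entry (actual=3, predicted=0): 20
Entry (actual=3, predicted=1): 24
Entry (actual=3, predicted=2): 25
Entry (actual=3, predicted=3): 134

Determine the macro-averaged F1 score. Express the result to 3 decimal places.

0.637

Per-class F1 score (2·TP/(2·TP+FP+FN)):
  0: TP=309, FP=61+16+20=97, FN=19+13+18=50 → 618/765 = 0.8078
  1: TP=138, FP=19+10+24=53, FN=61+44+60=165 → 276/494 = 0.5587
  2: TP=78, FP=13+44+25=82, FN=16+10+15=41 → 156/279 = 0.5591
  3: TP=134, FP=18+60+15=93, FN=20+24+25=69 → 268/430 = 0.6233
Macro-F1 score = mean = (0.8078 + 0.5587 + 0.5591 + 0.6233) / 4 = 0.637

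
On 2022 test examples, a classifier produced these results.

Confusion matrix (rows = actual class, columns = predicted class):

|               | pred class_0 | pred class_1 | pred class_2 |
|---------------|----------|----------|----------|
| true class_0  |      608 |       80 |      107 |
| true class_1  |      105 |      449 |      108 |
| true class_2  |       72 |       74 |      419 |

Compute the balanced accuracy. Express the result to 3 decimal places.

0.728

Balanced accuracy = mean of per-class recall.
  class_0: recall = 608/795 = 0.7648
  class_1: recall = 449/662 = 0.6782
  class_2: recall = 419/565 = 0.7416
Mean = (0.7648 + 0.6782 + 0.7416) / 3 = 0.728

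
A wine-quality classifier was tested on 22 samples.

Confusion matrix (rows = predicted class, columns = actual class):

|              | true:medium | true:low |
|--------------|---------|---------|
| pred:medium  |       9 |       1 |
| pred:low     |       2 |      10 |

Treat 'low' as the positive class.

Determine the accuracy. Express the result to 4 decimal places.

Accuracy = (TP+TN)/N = (10+9)/22 = 0.8636

0.8636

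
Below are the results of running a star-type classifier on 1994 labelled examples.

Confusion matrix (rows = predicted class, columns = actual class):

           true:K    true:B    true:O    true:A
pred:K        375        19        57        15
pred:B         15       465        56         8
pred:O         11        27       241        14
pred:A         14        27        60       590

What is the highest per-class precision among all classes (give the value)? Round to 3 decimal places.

0.855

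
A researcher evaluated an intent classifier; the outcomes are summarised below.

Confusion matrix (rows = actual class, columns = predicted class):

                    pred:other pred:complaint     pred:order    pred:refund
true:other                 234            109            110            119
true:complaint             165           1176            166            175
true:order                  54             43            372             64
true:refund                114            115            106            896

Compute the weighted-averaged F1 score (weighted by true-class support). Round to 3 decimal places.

Per-class F1 score (2·TP/(2·TP+FP+FN)):
  other: TP=234, FP=165+54+114=333, FN=109+110+119=338 → 468/1139 = 0.4109
  complaint: TP=1176, FP=109+43+115=267, FN=165+166+175=506 → 2352/3125 = 0.7526
  order: TP=372, FP=110+166+106=382, FN=54+43+64=161 → 744/1287 = 0.5781
  refund: TP=896, FP=119+175+64=358, FN=114+115+106=335 → 1792/2485 = 0.7211
Weighted-F1 score = Σ (supportᵢ/N)·F1 scoreᵢ with N=4018: (572/4018)·0.4109 + (1682/4018)·0.7526 + (533/4018)·0.5781 + (1231/4018)·0.7211 = 0.671

0.671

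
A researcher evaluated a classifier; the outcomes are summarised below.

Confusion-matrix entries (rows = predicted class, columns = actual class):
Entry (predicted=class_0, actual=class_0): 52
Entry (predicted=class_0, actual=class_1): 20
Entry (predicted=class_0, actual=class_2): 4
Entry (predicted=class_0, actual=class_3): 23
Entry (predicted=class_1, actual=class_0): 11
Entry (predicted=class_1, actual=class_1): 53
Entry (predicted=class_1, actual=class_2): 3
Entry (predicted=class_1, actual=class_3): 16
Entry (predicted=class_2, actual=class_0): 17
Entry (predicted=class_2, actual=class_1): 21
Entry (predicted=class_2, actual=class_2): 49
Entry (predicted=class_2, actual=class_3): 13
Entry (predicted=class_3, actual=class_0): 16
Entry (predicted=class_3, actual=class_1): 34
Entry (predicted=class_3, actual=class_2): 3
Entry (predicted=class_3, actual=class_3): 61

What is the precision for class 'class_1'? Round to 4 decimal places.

0.6386

One-vs-rest for 'class_1': TP = diagonal; FP = other classes predicted 'class_1'; FN = 'class_1' predicted as other.
precision = TP/(TP+FP).
class_1: TP=53, FP=11+3+16=30 → 53/83 = 0.63855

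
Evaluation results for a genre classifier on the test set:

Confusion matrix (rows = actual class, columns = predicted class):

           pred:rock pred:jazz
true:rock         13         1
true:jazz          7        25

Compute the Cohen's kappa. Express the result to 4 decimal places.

0.6335

Observed agreement pₒ = trace/N = 38/46 = 0.82609
Expected agreement pₑ = Σ (rowᵢ·colᵢ)/N² = (14·20 + 32·26)/46² = 0.52552
κ = (pₒ − pₑ)/(1 − pₑ) = (0.82609 − 0.52552)/(1 − 0.52552) = 0.6335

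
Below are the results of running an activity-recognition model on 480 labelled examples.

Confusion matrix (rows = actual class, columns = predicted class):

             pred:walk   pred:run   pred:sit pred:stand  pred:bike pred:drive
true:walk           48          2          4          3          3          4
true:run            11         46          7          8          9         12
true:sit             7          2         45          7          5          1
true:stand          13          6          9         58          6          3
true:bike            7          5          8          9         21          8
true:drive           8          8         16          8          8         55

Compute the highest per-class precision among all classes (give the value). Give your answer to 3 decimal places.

Per-class precision (TP/(TP+FP)):
  walk: TP=48, FP=11+7+13+7+8=46 → 48/94 = 0.5106
  run: TP=46, FP=2+2+6+5+8=23 → 46/69 = 0.6667
  sit: TP=45, FP=4+7+9+8+16=44 → 45/89 = 0.5056
  stand: TP=58, FP=3+8+7+9+8=35 → 58/93 = 0.6237
  bike: TP=21, FP=3+9+5+6+8=31 → 21/52 = 0.4038
  drive: TP=55, FP=4+12+1+3+8=28 → 55/83 = 0.6627
Highest is class 'run' with precision = 0.667.

0.667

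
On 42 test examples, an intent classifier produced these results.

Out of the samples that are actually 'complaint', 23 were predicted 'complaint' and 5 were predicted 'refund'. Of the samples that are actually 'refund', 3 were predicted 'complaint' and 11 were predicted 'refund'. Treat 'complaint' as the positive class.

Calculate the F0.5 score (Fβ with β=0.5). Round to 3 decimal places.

0.871

Fβ = (1+β²)·TP / ((1+β²)·TP + β²·FN + FP), with β²=1/4
= 1.25·23 / (1.25·23 + 0.25·5 + 3) = 0.871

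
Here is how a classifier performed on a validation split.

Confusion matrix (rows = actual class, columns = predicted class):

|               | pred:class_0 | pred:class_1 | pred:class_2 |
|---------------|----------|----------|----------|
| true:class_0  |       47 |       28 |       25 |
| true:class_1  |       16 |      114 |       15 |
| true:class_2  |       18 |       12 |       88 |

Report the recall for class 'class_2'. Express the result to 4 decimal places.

Treat 'class_2' as positive and all other classes as negative.
recall = TP/(TP+FN).
class_2: TP=88, FN=18+12=30 → 88/118 = 0.74576

0.7458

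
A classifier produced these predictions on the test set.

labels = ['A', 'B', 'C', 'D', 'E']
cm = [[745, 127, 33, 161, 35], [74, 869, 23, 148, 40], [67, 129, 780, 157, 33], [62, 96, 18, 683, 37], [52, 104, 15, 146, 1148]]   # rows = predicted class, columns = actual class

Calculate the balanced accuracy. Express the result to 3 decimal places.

0.743

Balanced accuracy = mean of per-class recall.
  A: recall = 745/1000 = 0.7450
  B: recall = 869/1325 = 0.6558
  C: recall = 780/869 = 0.8976
  D: recall = 683/1295 = 0.5274
  E: recall = 1148/1293 = 0.8879
Mean = (0.7450 + 0.6558 + 0.8976 + 0.5274 + 0.8879) / 5 = 0.743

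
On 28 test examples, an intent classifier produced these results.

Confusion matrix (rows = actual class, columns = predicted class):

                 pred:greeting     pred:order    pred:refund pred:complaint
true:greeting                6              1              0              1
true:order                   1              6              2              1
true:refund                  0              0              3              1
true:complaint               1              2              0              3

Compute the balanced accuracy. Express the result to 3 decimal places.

0.650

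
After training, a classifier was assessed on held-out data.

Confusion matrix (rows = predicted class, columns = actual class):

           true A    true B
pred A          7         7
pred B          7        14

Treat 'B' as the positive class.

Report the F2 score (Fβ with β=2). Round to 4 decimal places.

0.6667

Fβ = (1+β²)·TP / ((1+β²)·TP + β²·FN + FP), with β²=4
= 5·14 / (5·14 + 4·7 + 7) = 0.6667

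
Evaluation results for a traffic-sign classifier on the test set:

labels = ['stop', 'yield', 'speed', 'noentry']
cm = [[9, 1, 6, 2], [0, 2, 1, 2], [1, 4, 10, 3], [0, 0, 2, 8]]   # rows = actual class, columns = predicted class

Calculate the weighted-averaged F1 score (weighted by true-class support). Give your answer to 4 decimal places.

Per-class F1 score (2·TP/(2·TP+FP+FN)):
  stop: TP=9, FP=0+1+0=1, FN=1+6+2=9 → 18/28 = 0.64286
  yield: TP=2, FP=1+4+0=5, FN=0+1+2=3 → 4/12 = 0.33333
  speed: TP=10, FP=6+1+2=9, FN=1+4+3=8 → 20/37 = 0.54054
  noentry: TP=8, FP=2+2+3=7, FN=0+0+2=2 → 16/25 = 0.64000
Weighted-F1 score = Σ (supportᵢ/N)·F1 scoreᵢ with N=51: (18/51)·0.64286 + (5/51)·0.33333 + (18/51)·0.54054 + (10/51)·0.64000 = 0.5758

0.5758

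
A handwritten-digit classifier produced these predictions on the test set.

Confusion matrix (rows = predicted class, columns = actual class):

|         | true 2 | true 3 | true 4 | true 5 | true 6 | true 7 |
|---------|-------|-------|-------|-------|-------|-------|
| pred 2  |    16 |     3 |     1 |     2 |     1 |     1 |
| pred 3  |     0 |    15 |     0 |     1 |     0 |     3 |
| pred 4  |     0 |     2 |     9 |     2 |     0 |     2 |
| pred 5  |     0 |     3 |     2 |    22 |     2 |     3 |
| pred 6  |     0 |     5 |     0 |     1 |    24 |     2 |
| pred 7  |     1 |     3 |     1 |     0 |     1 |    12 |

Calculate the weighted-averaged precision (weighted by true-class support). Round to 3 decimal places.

Per-class precision (TP/(TP+FP)):
  2: TP=16, FP=3+1+2+1+1=8 → 16/24 = 0.6667
  3: TP=15, FP=0+0+1+0+3=4 → 15/19 = 0.7895
  4: TP=9, FP=0+2+2+0+2=6 → 9/15 = 0.6000
  5: TP=22, FP=0+3+2+2+3=10 → 22/32 = 0.6875
  6: TP=24, FP=0+5+0+1+2=8 → 24/32 = 0.7500
  7: TP=12, FP=1+3+1+0+1=6 → 12/18 = 0.6667
Weighted-precision = Σ (supportᵢ/N)·precisionᵢ with N=140: (17/140)·0.6667 + (31/140)·0.7895 + (13/140)·0.6000 + (28/140)·0.6875 + (28/140)·0.7500 + (23/140)·0.6667 = 0.709

0.709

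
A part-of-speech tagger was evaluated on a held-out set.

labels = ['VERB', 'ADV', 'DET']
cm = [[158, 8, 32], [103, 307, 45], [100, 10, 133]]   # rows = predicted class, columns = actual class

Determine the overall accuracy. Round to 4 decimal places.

Accuracy = trace / total = (158+307+133=598) / 896 = 598/896 = 0.6674

0.6674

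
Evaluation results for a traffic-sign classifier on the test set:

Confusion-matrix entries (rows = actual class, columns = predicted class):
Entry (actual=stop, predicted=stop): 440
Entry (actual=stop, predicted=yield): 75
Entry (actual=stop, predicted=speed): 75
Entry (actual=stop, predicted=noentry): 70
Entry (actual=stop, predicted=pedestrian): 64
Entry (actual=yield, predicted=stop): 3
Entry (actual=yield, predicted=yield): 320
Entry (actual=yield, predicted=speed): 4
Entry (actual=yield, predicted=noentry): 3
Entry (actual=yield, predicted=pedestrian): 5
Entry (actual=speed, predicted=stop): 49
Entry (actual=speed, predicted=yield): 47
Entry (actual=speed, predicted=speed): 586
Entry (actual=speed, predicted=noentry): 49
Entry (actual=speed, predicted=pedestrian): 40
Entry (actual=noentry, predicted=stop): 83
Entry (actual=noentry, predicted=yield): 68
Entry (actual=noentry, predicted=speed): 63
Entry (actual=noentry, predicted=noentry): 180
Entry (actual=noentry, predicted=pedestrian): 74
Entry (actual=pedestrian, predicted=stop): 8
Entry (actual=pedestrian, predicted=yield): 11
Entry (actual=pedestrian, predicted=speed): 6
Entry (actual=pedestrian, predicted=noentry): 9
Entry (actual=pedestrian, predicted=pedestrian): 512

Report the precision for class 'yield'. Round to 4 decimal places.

0.6142

One-vs-rest for 'yield': TP = diagonal; FP = other classes predicted 'yield'; FN = 'yield' predicted as other.
precision = TP/(TP+FP).
yield: TP=320, FP=75+47+68+11=201 → 320/521 = 0.61420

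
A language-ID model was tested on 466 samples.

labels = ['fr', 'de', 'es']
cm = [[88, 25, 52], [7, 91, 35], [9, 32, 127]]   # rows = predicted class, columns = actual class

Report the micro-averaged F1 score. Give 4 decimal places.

0.6567

Micro-averaging pools counts across classes: ΣTP=306, ΣFP=160, ΣFN=160.
Micro-F1 score = 2·TP/(2·TP+FP+FN) on pooled counts = 0.6567 (equals overall accuracy in single-label multiclass).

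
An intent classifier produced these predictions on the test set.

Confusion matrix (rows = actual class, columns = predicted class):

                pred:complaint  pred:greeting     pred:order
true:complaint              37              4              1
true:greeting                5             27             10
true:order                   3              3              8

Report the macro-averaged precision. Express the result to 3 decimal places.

Per-class precision (TP/(TP+FP)):
  complaint: TP=37, FP=5+3=8 → 37/45 = 0.8222
  greeting: TP=27, FP=4+3=7 → 27/34 = 0.7941
  order: TP=8, FP=1+10=11 → 8/19 = 0.4211
Macro-precision = mean = (0.8222 + 0.7941 + 0.4211) / 3 = 0.679

0.679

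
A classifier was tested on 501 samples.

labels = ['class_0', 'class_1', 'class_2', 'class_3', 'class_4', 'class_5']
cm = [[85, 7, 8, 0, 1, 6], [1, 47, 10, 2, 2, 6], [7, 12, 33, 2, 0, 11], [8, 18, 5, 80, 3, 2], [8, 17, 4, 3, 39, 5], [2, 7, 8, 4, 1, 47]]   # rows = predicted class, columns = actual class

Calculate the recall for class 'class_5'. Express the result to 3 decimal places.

0.610

One-vs-rest for 'class_5': TP = diagonal; FP = other classes predicted 'class_5'; FN = 'class_5' predicted as other.
recall = TP/(TP+FN).
class_5: TP=47, FN=6+6+11+2+5=30 → 47/77 = 0.6104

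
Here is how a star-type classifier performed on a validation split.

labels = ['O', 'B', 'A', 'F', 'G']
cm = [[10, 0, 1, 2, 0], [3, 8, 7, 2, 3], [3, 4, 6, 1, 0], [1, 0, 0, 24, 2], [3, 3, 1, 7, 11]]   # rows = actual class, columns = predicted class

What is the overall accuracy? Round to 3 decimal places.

Accuracy = trace / total = (10+8+6+24+11=59) / 102 = 59/102 = 0.578

0.578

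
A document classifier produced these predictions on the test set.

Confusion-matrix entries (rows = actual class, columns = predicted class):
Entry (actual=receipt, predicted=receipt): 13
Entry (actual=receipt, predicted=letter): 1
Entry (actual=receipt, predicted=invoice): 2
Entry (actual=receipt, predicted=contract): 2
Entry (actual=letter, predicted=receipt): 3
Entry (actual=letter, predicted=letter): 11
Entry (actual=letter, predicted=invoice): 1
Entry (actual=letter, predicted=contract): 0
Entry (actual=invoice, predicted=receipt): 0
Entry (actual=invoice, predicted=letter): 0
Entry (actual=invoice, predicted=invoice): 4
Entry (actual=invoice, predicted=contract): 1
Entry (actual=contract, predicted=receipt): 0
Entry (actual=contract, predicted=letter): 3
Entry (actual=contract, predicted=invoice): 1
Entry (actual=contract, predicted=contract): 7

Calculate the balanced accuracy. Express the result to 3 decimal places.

0.723

Balanced accuracy = mean of per-class recall.
  receipt: recall = 13/18 = 0.7222
  letter: recall = 11/15 = 0.7333
  invoice: recall = 4/5 = 0.8000
  contract: recall = 7/11 = 0.6364
Mean = (0.7222 + 0.7333 + 0.8000 + 0.6364) / 4 = 0.723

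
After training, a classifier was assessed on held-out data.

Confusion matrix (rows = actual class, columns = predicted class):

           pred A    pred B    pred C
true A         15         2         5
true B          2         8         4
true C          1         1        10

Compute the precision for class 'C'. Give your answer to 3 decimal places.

Treat 'C' as positive and all other classes as negative.
precision = TP/(TP+FP).
C: TP=10, FP=5+4=9 → 10/19 = 0.5263

0.526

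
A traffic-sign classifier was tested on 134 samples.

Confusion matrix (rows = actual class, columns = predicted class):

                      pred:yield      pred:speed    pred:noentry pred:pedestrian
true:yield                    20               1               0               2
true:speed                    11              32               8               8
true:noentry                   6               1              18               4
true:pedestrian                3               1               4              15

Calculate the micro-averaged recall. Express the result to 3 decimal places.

0.634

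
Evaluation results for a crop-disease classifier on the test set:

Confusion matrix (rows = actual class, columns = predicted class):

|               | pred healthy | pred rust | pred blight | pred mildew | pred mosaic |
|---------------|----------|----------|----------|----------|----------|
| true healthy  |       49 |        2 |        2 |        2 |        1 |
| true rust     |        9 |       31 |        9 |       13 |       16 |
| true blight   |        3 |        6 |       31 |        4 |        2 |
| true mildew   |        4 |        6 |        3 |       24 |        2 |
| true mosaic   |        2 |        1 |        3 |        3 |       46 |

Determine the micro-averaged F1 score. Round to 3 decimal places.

Micro-averaging pools counts across classes: ΣTP=181, ΣFP=93, ΣFN=93.
Micro-F1 score = 2·TP/(2·TP+FP+FN) on pooled counts = 0.661 (equals overall accuracy in single-label multiclass).

0.661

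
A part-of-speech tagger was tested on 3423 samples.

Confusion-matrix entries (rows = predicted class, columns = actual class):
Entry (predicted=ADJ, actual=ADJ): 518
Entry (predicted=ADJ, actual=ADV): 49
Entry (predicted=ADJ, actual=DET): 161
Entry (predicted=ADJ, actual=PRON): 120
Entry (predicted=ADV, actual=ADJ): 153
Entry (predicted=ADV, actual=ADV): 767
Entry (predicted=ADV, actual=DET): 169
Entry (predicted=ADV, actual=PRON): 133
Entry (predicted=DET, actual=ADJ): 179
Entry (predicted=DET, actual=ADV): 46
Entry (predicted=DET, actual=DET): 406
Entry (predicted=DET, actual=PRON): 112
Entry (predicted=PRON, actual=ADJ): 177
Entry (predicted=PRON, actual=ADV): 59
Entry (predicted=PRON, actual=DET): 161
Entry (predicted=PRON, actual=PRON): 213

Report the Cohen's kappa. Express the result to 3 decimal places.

Observed agreement pₒ = trace/N = 1904/3423 = 0.5562
Expected agreement pₑ = Σ (rowᵢ·colᵢ)/N² = (1027·848 + 921·1222 + 897·743 + 578·610)/3423² = 0.2574
κ = (pₒ − pₑ)/(1 − pₑ) = (0.5562 − 0.2574)/(1 − 0.2574) = 0.402

0.402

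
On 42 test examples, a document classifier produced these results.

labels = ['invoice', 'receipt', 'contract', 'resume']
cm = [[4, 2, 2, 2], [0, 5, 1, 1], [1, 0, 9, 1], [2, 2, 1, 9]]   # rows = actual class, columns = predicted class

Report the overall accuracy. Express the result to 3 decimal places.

Accuracy = trace / total = (4+5+9+9=27) / 42 = 27/42 = 0.643

0.643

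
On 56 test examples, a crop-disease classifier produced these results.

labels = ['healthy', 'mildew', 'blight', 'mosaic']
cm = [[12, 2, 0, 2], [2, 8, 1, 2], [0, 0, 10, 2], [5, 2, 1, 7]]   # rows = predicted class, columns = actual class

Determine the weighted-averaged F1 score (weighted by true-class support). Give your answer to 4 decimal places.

0.6644

Per-class F1 score (2·TP/(2·TP+FP+FN)):
  healthy: TP=12, FP=2+0+2=4, FN=2+0+5=7 → 24/35 = 0.68571
  mildew: TP=8, FP=2+1+2=5, FN=2+0+2=4 → 16/25 = 0.64000
  blight: TP=10, FP=0+0+2=2, FN=0+1+1=2 → 20/24 = 0.83333
  mosaic: TP=7, FP=5+2+1=8, FN=2+2+2=6 → 14/28 = 0.50000
Weighted-F1 score = Σ (supportᵢ/N)·F1 scoreᵢ with N=56: (19/56)·0.68571 + (12/56)·0.64000 + (12/56)·0.83333 + (13/56)·0.50000 = 0.6644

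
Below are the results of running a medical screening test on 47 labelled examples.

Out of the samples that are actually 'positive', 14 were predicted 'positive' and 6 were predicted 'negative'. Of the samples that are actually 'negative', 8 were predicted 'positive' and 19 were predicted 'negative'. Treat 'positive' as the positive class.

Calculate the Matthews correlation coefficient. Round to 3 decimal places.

0.400

MCC = (TP·TN − FP·FN) / √((TP+FP)(TP+FN)(TN+FP)(TN+FN))
Numerator = 14·19 − 8·6 = 218
Denominator = √(22·20·27·25) = √297000 = 544.9771
MCC = 218 / 544.9771 = 0.400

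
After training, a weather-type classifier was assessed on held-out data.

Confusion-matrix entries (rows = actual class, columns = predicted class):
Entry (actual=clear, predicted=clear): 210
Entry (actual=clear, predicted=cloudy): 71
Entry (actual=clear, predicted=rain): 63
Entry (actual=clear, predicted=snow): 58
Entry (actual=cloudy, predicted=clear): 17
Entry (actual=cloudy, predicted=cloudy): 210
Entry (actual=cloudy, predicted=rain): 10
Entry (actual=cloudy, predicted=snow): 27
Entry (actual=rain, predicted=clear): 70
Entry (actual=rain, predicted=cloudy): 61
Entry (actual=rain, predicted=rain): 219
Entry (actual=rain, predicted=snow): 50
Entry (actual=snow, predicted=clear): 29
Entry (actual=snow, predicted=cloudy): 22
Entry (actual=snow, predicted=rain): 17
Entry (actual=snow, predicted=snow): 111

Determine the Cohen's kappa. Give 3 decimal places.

0.467

Observed agreement pₒ = trace/N = 750/1245 = 0.6024
Expected agreement pₑ = Σ (rowᵢ·colᵢ)/N² = (402·326 + 264·364 + 400·309 + 179·246)/1245² = 0.2547
κ = (pₒ − pₑ)/(1 − pₑ) = (0.6024 − 0.2547)/(1 − 0.2547) = 0.467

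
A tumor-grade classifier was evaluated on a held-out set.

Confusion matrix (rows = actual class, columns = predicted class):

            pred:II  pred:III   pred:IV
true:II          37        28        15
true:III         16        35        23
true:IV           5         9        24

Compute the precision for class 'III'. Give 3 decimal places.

0.486

precision = TP/(TP+FP).
III: TP=35, FP=28+9=37 → 35/72 = 0.4861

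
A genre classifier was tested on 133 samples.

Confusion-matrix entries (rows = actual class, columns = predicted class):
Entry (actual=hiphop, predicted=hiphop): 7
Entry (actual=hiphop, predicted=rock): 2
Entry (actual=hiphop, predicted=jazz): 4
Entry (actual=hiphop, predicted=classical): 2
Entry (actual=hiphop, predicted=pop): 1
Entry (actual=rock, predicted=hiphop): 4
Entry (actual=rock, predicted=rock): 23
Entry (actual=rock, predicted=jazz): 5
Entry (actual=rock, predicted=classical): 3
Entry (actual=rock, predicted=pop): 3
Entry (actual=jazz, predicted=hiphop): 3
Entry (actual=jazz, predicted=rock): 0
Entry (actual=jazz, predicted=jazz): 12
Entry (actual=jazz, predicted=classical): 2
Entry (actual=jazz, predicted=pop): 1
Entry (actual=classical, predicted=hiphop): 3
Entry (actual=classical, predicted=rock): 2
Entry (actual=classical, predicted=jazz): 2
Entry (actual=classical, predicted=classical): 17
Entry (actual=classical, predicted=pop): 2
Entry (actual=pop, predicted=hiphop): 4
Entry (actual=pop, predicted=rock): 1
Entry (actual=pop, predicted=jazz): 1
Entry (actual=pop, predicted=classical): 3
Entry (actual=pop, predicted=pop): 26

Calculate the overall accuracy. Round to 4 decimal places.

0.6391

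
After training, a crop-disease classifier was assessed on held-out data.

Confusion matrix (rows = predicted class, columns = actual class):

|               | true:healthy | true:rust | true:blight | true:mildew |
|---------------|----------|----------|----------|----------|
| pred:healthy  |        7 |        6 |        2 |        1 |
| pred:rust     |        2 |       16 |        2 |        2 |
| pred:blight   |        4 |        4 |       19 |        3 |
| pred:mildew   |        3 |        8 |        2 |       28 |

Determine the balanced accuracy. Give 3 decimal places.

Balanced accuracy = mean of per-class recall.
  healthy: recall = 7/16 = 0.4375
  rust: recall = 16/34 = 0.4706
  blight: recall = 19/25 = 0.7600
  mildew: recall = 28/34 = 0.8235
Mean = (0.4375 + 0.4706 + 0.7600 + 0.8235) / 4 = 0.623

0.623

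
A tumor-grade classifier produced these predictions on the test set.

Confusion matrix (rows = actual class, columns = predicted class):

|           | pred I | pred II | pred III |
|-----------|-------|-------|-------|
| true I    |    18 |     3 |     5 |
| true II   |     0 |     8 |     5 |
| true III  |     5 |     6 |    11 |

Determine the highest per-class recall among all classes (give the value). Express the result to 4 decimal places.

0.6923

Per-class recall (TP/(TP+FN)):
  I: TP=18, FN=3+5=8 → 18/26 = 0.69231
  II: TP=8, FN=0+5=5 → 8/13 = 0.61538
  III: TP=11, FN=5+6=11 → 11/22 = 0.50000
Highest is class 'I' with recall = 0.6923.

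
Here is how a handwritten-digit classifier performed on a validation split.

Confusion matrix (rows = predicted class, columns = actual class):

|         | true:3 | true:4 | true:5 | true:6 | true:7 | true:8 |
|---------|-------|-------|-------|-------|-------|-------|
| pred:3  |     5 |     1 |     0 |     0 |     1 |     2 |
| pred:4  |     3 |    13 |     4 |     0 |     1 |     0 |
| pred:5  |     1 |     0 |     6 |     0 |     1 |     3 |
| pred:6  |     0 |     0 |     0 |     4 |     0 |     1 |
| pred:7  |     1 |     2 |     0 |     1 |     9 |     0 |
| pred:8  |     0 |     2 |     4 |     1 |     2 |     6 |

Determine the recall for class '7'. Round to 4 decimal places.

0.6429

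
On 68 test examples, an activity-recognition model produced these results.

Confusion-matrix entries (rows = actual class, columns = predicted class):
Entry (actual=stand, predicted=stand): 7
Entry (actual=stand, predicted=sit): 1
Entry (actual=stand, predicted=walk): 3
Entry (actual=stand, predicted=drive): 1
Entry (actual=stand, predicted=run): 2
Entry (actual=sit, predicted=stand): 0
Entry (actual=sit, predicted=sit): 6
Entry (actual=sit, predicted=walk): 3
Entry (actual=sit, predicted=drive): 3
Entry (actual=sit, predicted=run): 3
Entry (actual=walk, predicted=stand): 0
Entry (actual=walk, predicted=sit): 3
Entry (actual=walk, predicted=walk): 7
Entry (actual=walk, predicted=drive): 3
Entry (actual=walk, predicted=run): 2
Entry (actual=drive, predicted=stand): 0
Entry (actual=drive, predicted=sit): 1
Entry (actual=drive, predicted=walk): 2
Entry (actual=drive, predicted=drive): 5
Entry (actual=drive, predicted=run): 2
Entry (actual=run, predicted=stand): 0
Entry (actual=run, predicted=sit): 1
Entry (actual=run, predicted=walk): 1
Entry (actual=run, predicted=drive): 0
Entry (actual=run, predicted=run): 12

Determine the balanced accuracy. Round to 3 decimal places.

0.545

Balanced accuracy = mean of per-class recall.
  stand: recall = 7/14 = 0.5000
  sit: recall = 6/15 = 0.4000
  walk: recall = 7/15 = 0.4667
  drive: recall = 5/10 = 0.5000
  run: recall = 12/14 = 0.8571
Mean = (0.5000 + 0.4000 + 0.4667 + 0.5000 + 0.8571) / 5 = 0.545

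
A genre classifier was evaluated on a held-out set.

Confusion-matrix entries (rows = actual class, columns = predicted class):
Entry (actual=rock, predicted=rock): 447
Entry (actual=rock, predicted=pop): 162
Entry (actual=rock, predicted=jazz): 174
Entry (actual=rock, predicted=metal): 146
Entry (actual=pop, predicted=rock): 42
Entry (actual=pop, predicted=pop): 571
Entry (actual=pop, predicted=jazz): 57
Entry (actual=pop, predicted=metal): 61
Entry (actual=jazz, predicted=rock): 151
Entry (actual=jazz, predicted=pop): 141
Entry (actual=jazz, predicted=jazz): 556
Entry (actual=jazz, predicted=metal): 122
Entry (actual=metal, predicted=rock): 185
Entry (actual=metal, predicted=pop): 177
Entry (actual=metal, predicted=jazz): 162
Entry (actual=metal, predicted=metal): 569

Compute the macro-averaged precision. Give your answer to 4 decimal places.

Per-class precision (TP/(TP+FP)):
  rock: TP=447, FP=42+151+185=378 → 447/825 = 0.54182
  pop: TP=571, FP=162+141+177=480 → 571/1051 = 0.54329
  jazz: TP=556, FP=174+57+162=393 → 556/949 = 0.58588
  metal: TP=569, FP=146+61+122=329 → 569/898 = 0.63363
Macro-precision = mean = (0.54182 + 0.54329 + 0.58588 + 0.63363) / 4 = 0.5762

0.5762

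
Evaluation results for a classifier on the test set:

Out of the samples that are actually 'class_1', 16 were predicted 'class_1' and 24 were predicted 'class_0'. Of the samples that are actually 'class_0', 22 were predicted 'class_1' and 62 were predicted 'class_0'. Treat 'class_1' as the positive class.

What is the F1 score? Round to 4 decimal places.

0.4103

Precision = TP/(TP+FP) = 16/38 = 0.4211
Recall = TP/(TP+FN) = 16/40 = 0.4000
F1 = 2·TP/(2·TP+FP+FN) = 32/78 = 0.4103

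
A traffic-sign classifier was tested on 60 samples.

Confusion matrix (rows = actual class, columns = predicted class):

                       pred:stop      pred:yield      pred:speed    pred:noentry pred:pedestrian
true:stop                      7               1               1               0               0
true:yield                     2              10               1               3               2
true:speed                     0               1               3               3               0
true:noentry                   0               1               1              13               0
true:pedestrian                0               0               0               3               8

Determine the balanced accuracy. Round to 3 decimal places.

Balanced accuracy = mean of per-class recall.
  stop: recall = 7/9 = 0.7778
  yield: recall = 10/18 = 0.5556
  speed: recall = 3/7 = 0.4286
  noentry: recall = 13/15 = 0.8667
  pedestrian: recall = 8/11 = 0.7273
Mean = (0.7778 + 0.5556 + 0.4286 + 0.8667 + 0.7273) / 5 = 0.671

0.671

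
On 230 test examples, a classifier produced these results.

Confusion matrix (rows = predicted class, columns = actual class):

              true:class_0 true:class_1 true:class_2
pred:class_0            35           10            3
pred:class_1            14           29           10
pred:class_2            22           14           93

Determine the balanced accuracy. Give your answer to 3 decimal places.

0.639

Balanced accuracy = mean of per-class recall.
  class_0: recall = 35/71 = 0.4930
  class_1: recall = 29/53 = 0.5472
  class_2: recall = 93/106 = 0.8774
Mean = (0.4930 + 0.5472 + 0.8774) / 3 = 0.639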